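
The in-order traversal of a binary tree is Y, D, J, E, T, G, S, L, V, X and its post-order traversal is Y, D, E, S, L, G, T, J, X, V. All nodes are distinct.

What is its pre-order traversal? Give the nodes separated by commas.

The last element of post-order is the root; it splits in-order into left and right subtrees.
Root V: left subtree has 8 nodes {Y, D, J, E, T, G, S, L}, right has 1 {X}.
  Root J: left subtree has 2 nodes {Y, D}, right has 5 {E, T, G, S, L}.
    Root D: left subtree has 1 node {Y}, right has 0 { }.
    Root T: left subtree has 1 node {E}, right has 3 {G, S, L}.
      Root G: left subtree has 0 nodes { }, right has 2 {S, L}.
        Root L: left subtree has 1 node {S}, right has 0 { }.

V, J, D, Y, T, E, G, L, S, X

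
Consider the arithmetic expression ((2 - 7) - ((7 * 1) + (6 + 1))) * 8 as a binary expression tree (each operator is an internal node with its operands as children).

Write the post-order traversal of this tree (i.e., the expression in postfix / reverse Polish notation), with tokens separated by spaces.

Post-order on an expression tree gives postfix notation: for each operator, emit left operand, right operand, then the operator.

2 7 - 7 1 * 6 1 + + - 8 *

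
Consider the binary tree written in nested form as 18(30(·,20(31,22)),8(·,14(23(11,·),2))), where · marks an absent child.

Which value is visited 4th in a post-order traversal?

Post-order visits the left subtree, then the right subtree, then the node.
At 18: go left to 30.
  At 30: no left child.
  At 30: go right to 20.
    At 20: go left to 31.
      31 is a leaf — visit 31.
    At 20: go right to 22.
      22 is a leaf — visit 22.
    Visit 20.
  Visit 30.
At 18: go right to 8.
  At 8: no left child.
  At 8: go right to 14.
    At 14: go left to 23.
      At 23: go left to 11.
        11 is a leaf — visit 11.
      At 23: no right child.
      Visit 23.
    At 14: go right to 2.
      2 is a leaf — visit 2.
    Visit 14.
  Visit 8.
Visit 18.
Full post-order sequence: 31, 22, 20, 30, 11, 23, 2, 14, 8, 18.

30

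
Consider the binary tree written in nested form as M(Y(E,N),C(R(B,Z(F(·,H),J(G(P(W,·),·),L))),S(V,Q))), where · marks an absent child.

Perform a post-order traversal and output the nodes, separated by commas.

E, N, Y, B, H, F, W, P, G, L, J, Z, R, V, Q, S, C, M

Post-order visits the left subtree, then the right subtree, then the node.
At M: go left to Y.
  At Y: go left to E.
    E is a leaf — visit E.
  At Y: go right to N.
    N is a leaf — visit N.
  Visit Y.
At M: go right to C.
  At C: go left to R.
    At R: go left to B.
      B is a leaf — visit B.
    At R: go right to Z.
      At Z: go left to F.
        At F: no left child.
        At F: go right to H.
          H is a leaf — visit H.
        Visit F.
      At Z: go right to J.
        At J: go left to G.
          At G: go left to P.
            At P: go left to W.
              W is a leaf — visit W.
            At P: no right child.
            Visit P.
          At G: no right child.
          Visit G.
        At J: go right to L.
          L is a leaf — visit L.
        Visit J.
      Visit Z.
    Visit R.
  At C: go right to S.
    At S: go left to V.
      V is a leaf — visit V.
    At S: go right to Q.
      Q is a leaf — visit Q.
    Visit S.
  Visit C.
Visit M.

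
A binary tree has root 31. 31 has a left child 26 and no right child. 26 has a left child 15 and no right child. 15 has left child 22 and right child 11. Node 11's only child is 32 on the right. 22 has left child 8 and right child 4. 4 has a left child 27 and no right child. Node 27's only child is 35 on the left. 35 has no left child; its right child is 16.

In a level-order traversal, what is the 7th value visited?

4

Level-order visits nodes level by level from the root, left to right within each level.
Level 0: 31
Level 1: 26
Level 2: 15
Level 3: 22, 11
Level 4: 8, 4, 32
Level 5: 27
Level 6: 35
Level 7: 16
Full level-order sequence: 31, 26, 15, 22, 11, 8, 4, 32, 27, 35, 16.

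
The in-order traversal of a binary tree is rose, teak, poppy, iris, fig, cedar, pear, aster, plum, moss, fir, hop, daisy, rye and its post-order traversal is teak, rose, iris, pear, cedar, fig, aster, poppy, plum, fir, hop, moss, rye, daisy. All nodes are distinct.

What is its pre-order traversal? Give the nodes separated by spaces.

daisy moss plum poppy rose teak aster fig iris cedar pear hop fir rye

The last element of post-order is the root; it splits in-order into left and right subtrees.
Root daisy: left subtree has 12 nodes {rose, teak, poppy, iris, fig, cedar, pear, aster, plum, moss, fir, hop}, right has 1 {rye}.
  Root moss: left subtree has 9 nodes {rose, teak, poppy, iris, fig, cedar, pear, aster, plum}, right has 2 {fir, hop}.
    Root plum: left subtree has 8 nodes {rose, teak, poppy, iris, fig, cedar, pear, aster}, right has 0 { }.
      Root poppy: left subtree has 2 nodes {rose, teak}, right has 5 {iris, fig, cedar, pear, aster}.
        Root rose: left subtree has 0 nodes { }, right has 1 {teak}.
        Root aster: left subtree has 4 nodes {iris, fig, cedar, pear}, right has 0 { }.
          Root fig: left subtree has 1 node {iris}, right has 2 {cedar, pear}.
            Root cedar: left subtree has 0 nodes { }, right has 1 {pear}.
    Root hop: left subtree has 1 node {fir}, right has 0 { }.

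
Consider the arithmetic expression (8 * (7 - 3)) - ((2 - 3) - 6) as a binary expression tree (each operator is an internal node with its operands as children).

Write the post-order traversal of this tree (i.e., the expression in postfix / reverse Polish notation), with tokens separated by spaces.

8 7 3 - * 2 3 - 6 - -

Post-order on an expression tree gives postfix notation: for each operator, emit left operand, right operand, then the operator.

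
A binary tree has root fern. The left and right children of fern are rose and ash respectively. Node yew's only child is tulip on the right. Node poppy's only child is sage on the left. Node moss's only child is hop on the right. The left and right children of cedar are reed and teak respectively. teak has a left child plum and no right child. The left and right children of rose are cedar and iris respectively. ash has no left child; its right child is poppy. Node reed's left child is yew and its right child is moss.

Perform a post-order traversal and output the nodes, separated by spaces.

tulip yew hop moss reed plum teak cedar iris rose sage poppy ash fern

Post-order visits the left subtree, then the right subtree, then the node.
At fern: go left to rose.
  At rose: go left to cedar.
    At cedar: go left to reed.
      At reed: go left to yew.
        At yew: no left child.
        At yew: go right to tulip.
          tulip is a leaf — visit tulip.
        Visit yew.
      At reed: go right to moss.
        At moss: no left child.
        At moss: go right to hop.
          hop is a leaf — visit hop.
        Visit moss.
      Visit reed.
    At cedar: go right to teak.
      At teak: go left to plum.
        plum is a leaf — visit plum.
      At teak: no right child.
      Visit teak.
    Visit cedar.
  At rose: go right to iris.
    iris is a leaf — visit iris.
  Visit rose.
At fern: go right to ash.
  At ash: no left child.
  At ash: go right to poppy.
    At poppy: go left to sage.
      sage is a leaf — visit sage.
    At poppy: no right child.
    Visit poppy.
  Visit ash.
Visit fern.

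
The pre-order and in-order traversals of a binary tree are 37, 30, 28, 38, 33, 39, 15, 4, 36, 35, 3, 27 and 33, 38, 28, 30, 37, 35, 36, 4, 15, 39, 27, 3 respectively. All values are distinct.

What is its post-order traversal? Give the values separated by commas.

33, 38, 28, 30, 35, 36, 4, 15, 27, 3, 39, 37

The first element of pre-order is the root; it splits in-order into left and right subtrees.
Root 37: left subtree has 4 nodes {33, 38, 28, 30}, right has 7 {35, 36, 4, 15, 39, 27, 3}.
  Root 30: left subtree has 3 nodes {33, 38, 28}, right has 0 { }.
    Root 28: left subtree has 2 nodes {33, 38}, right has 0 { }.
      Root 38: left subtree has 1 node {33}, right has 0 { }.
  Root 39: left subtree has 4 nodes {35, 36, 4, 15}, right has 2 {27, 3}.
    Root 15: left subtree has 3 nodes {35, 36, 4}, right has 0 { }.
      Root 4: left subtree has 2 nodes {35, 36}, right has 0 { }.
        Root 36: left subtree has 1 node {35}, right has 0 { }.
    Root 3: left subtree has 1 node {27}, right has 0 { }.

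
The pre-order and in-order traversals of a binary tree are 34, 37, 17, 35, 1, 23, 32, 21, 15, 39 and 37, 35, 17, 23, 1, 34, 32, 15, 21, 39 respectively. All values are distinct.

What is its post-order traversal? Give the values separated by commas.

35, 23, 1, 17, 37, 15, 39, 21, 32, 34

The first element of pre-order is the root; it splits in-order into left and right subtrees.
Root 34: left subtree has 5 nodes {37, 35, 17, 23, 1}, right has 4 {32, 15, 21, 39}.
  Root 37: left subtree has 0 nodes { }, right has 4 {35, 17, 23, 1}.
    Root 17: left subtree has 1 node {35}, right has 2 {23, 1}.
      Root 1: left subtree has 1 node {23}, right has 0 { }.
  Root 32: left subtree has 0 nodes { }, right has 3 {15, 21, 39}.
    Root 21: left subtree has 1 node {15}, right has 1 {39}.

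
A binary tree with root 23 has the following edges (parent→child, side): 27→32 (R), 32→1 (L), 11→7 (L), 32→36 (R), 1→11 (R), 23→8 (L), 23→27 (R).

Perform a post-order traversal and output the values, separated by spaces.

Post-order visits the left subtree, then the right subtree, then the node.
At 23: go left to 8.
  8 is a leaf — visit 8.
At 23: go right to 27.
  At 27: no left child.
  At 27: go right to 32.
    At 32: go left to 1.
      At 1: no left child.
      At 1: go right to 11.
        At 11: go left to 7.
          7 is a leaf — visit 7.
        At 11: no right child.
        Visit 11.
      Visit 1.
    At 32: go right to 36.
      36 is a leaf — visit 36.
    Visit 32.
  Visit 27.
Visit 23.

8 7 11 1 36 32 27 23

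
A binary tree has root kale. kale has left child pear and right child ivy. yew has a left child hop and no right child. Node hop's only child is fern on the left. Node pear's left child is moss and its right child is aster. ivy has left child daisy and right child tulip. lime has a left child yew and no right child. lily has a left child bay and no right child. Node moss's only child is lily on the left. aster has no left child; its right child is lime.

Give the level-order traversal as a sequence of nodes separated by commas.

kale, pear, ivy, moss, aster, daisy, tulip, lily, lime, bay, yew, hop, fern

Level-order visits nodes level by level from the root, left to right within each level.
Level 0: kale
Level 1: pear, ivy
Level 2: moss, aster, daisy, tulip
Level 3: lily, lime
Level 4: bay, yew
Level 5: hop
Level 6: fern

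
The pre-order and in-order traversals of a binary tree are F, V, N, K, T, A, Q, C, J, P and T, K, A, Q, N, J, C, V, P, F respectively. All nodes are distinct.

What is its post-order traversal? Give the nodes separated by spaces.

The first element of pre-order is the root; it splits in-order into left and right subtrees.
Root F: left subtree has 9 nodes {T, K, A, Q, N, J, C, V, P}, right has 0 { }.
  Root V: left subtree has 7 nodes {T, K, A, Q, N, J, C}, right has 1 {P}.
    Root N: left subtree has 4 nodes {T, K, A, Q}, right has 2 {J, C}.
      Root K: left subtree has 1 node {T}, right has 2 {A, Q}.
        Root A: left subtree has 0 nodes { }, right has 1 {Q}.
      Root C: left subtree has 1 node {J}, right has 0 { }.

T Q A K J C N P V F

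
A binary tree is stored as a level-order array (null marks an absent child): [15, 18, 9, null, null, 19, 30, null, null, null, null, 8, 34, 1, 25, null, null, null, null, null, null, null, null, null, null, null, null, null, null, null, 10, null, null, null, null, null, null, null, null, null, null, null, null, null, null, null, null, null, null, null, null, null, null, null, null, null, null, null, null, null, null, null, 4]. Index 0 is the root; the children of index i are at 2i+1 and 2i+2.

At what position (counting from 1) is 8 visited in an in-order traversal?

In-order visits the left subtree, then the node, then the right subtree.
At 15: go left to 18.
  18 is a leaf — visit 18.
Visit 15.
At 15: go right to 9.
  At 9: go left to 19.
    At 19: go left to 8.
      8 is a leaf — visit 8.
    Visit 19.
    At 19: go right to 34.
      34 is a leaf — visit 34.
  Visit 9.
  At 9: go right to 30.
    At 30: go left to 1.
      1 is a leaf — visit 1.
    Visit 30.
    At 30: go right to 25.
      At 25: no left child.
      Visit 25.
      At 25: go right to 10.
        At 10: no left child.
        Visit 10.
        At 10: go right to 4.
          4 is a leaf — visit 4.
Full in-order sequence: 18, 15, 8, 19, 34, 9, 1, 30, 25, 10, 4.

3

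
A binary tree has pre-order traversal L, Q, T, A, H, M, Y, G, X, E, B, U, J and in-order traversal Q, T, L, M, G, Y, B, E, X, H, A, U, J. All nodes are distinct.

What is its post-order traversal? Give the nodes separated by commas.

T, Q, G, B, E, X, Y, M, H, J, U, A, L

The first element of pre-order is the root; it splits in-order into left and right subtrees.
Root L: left subtree has 2 nodes {Q, T}, right has 10 {M, G, Y, B, E, X, H, A, U, J}.
  Root Q: left subtree has 0 nodes { }, right has 1 {T}.
  Root A: left subtree has 7 nodes {M, G, Y, B, E, X, H}, right has 2 {U, J}.
    Root H: left subtree has 6 nodes {M, G, Y, B, E, X}, right has 0 { }.
      Root M: left subtree has 0 nodes { }, right has 5 {G, Y, B, E, X}.
        Root Y: left subtree has 1 node {G}, right has 3 {B, E, X}.
          Root X: left subtree has 2 nodes {B, E}, right has 0 { }.
            Root E: left subtree has 1 node {B}, right has 0 { }.
    Root U: left subtree has 0 nodes { }, right has 1 {J}.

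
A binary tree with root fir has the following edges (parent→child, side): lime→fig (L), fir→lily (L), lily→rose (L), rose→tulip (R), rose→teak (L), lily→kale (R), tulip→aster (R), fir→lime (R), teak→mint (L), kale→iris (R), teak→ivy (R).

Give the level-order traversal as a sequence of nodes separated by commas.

Level-order visits nodes level by level from the root, left to right within each level.
Level 0: fir
Level 1: lily, lime
Level 2: rose, kale, fig
Level 3: teak, tulip, iris
Level 4: mint, ivy, aster

fir, lily, lime, rose, kale, fig, teak, tulip, iris, mint, ivy, aster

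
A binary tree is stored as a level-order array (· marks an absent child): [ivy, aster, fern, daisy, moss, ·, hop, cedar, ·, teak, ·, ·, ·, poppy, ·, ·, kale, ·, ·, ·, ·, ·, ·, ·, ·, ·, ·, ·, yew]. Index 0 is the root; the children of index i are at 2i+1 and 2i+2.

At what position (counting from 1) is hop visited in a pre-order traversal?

Pre-order visits the node, then its left subtree, then its right subtree.
Visit ivy.
At ivy: go left to aster.
  Visit aster.
  At aster: go left to daisy.
    Visit daisy.
    At daisy: go left to cedar.
      Visit cedar.
      At cedar: no left child.
      At cedar: go right to kale.
        kale is a leaf — visit kale.
    At daisy: no right child.
  At aster: go right to moss.
    Visit moss.
    At moss: go left to teak.
      teak is a leaf — visit teak.
    At moss: no right child.
At ivy: go right to fern.
  Visit fern.
  At fern: no left child.
  At fern: go right to hop.
    Visit hop.
    At hop: go left to poppy.
      Visit poppy.
      At poppy: no left child.
      At poppy: go right to yew.
        yew is a leaf — visit yew.
    At hop: no right child.
Full pre-order sequence: ivy, aster, daisy, cedar, kale, moss, teak, fern, hop, poppy, yew.

9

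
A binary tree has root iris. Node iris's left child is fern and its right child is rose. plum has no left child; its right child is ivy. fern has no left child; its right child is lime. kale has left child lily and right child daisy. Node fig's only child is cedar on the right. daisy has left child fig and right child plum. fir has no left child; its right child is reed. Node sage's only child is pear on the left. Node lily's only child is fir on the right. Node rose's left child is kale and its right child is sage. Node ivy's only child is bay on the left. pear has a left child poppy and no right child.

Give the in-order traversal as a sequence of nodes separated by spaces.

fern lime iris lily fir reed kale fig cedar daisy plum bay ivy rose poppy pear sage

In-order visits the left subtree, then the node, then the right subtree.
At iris: go left to fern.
  At fern: no left child.
  Visit fern.
  At fern: go right to lime.
    lime is a leaf — visit lime.
Visit iris.
At iris: go right to rose.
  At rose: go left to kale.
    At kale: go left to lily.
      At lily: no left child.
      Visit lily.
      At lily: go right to fir.
        At fir: no left child.
        Visit fir.
        At fir: go right to reed.
          reed is a leaf — visit reed.
    Visit kale.
    At kale: go right to daisy.
      At daisy: go left to fig.
        At fig: no left child.
        Visit fig.
        At fig: go right to cedar.
          cedar is a leaf — visit cedar.
      Visit daisy.
      At daisy: go right to plum.
        At plum: no left child.
        Visit plum.
        At plum: go right to ivy.
          At ivy: go left to bay.
            bay is a leaf — visit bay.
          Visit ivy.
          At ivy: no right child.
  Visit rose.
  At rose: go right to sage.
    At sage: go left to pear.
      At pear: go left to poppy.
        poppy is a leaf — visit poppy.
      Visit pear.
      At pear: no right child.
    Visit sage.
    At sage: no right child.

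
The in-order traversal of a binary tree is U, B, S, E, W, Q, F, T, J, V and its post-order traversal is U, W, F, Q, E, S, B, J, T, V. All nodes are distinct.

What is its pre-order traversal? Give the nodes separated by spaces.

V T B U S E Q W F J

The last element of post-order is the root; it splits in-order into left and right subtrees.
Root V: left subtree has 9 nodes {U, B, S, E, W, Q, F, T, J}, right has 0 { }.
  Root T: left subtree has 7 nodes {U, B, S, E, W, Q, F}, right has 1 {J}.
    Root B: left subtree has 1 node {U}, right has 5 {S, E, W, Q, F}.
      Root S: left subtree has 0 nodes { }, right has 4 {E, W, Q, F}.
        Root E: left subtree has 0 nodes { }, right has 3 {W, Q, F}.
          Root Q: left subtree has 1 node {W}, right has 1 {F}.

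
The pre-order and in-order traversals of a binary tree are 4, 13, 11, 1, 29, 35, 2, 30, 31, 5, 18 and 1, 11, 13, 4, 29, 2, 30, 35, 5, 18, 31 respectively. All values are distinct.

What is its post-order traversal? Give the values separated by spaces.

The first element of pre-order is the root; it splits in-order into left and right subtrees.
Root 4: left subtree has 3 nodes {1, 11, 13}, right has 7 {29, 2, 30, 35, 5, 18, 31}.
  Root 13: left subtree has 2 nodes {1, 11}, right has 0 { }.
    Root 11: left subtree has 1 node {1}, right has 0 { }.
  Root 29: left subtree has 0 nodes { }, right has 6 {2, 30, 35, 5, 18, 31}.
    Root 35: left subtree has 2 nodes {2, 30}, right has 3 {5, 18, 31}.
      Root 2: left subtree has 0 nodes { }, right has 1 {30}.
      Root 31: left subtree has 2 nodes {5, 18}, right has 0 { }.
        Root 5: left subtree has 0 nodes { }, right has 1 {18}.

1 11 13 30 2 18 5 31 35 29 4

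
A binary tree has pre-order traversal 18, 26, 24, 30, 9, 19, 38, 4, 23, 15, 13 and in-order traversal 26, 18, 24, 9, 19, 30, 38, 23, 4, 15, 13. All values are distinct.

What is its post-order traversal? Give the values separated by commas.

26, 19, 9, 23, 13, 15, 4, 38, 30, 24, 18

The first element of pre-order is the root; it splits in-order into left and right subtrees.
Root 18: left subtree has 1 node {26}, right has 9 {24, 9, 19, 30, 38, 23, 4, 15, 13}.
  Root 24: left subtree has 0 nodes { }, right has 8 {9, 19, 30, 38, 23, 4, 15, 13}.
    Root 30: left subtree has 2 nodes {9, 19}, right has 5 {38, 23, 4, 15, 13}.
      Root 9: left subtree has 0 nodes { }, right has 1 {19}.
      Root 38: left subtree has 0 nodes { }, right has 4 {23, 4, 15, 13}.
        Root 4: left subtree has 1 node {23}, right has 2 {15, 13}.
          Root 15: left subtree has 0 nodes { }, right has 1 {13}.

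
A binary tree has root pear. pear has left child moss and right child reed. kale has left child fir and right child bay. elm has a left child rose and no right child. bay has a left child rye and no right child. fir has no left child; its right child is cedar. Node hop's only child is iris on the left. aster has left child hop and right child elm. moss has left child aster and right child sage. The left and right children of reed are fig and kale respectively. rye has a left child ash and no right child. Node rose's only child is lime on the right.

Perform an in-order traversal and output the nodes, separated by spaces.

iris hop aster rose lime elm moss sage pear fig reed fir cedar kale ash rye bay

In-order visits the left subtree, then the node, then the right subtree.
At pear: go left to moss.
  At moss: go left to aster.
    At aster: go left to hop.
      At hop: go left to iris.
        iris is a leaf — visit iris.
      Visit hop.
      At hop: no right child.
    Visit aster.
    At aster: go right to elm.
      At elm: go left to rose.
        At rose: no left child.
        Visit rose.
        At rose: go right to lime.
          lime is a leaf — visit lime.
      Visit elm.
      At elm: no right child.
  Visit moss.
  At moss: go right to sage.
    sage is a leaf — visit sage.
Visit pear.
At pear: go right to reed.
  At reed: go left to fig.
    fig is a leaf — visit fig.
  Visit reed.
  At reed: go right to kale.
    At kale: go left to fir.
      At fir: no left child.
      Visit fir.
      At fir: go right to cedar.
        cedar is a leaf — visit cedar.
    Visit kale.
    At kale: go right to bay.
      At bay: go left to rye.
        At rye: go left to ash.
          ash is a leaf — visit ash.
        Visit rye.
        At rye: no right child.
      Visit bay.
      At bay: no right child.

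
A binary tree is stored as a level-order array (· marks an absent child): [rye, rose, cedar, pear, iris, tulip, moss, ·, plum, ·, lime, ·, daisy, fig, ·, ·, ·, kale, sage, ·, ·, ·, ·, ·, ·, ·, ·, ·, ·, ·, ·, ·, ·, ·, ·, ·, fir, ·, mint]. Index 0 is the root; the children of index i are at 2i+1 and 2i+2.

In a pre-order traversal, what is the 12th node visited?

tulip

Pre-order visits the node, then its left subtree, then its right subtree.
Visit rye.
At rye: go left to rose.
  Visit rose.
  At rose: go left to pear.
    Visit pear.
    At pear: no left child.
    At pear: go right to plum.
      Visit plum.
      At plum: go left to kale.
        Visit kale.
        At kale: no left child.
        At kale: go right to fir.
          fir is a leaf — visit fir.
      At plum: go right to sage.
        Visit sage.
        At sage: no left child.
        At sage: go right to mint.
          mint is a leaf — visit mint.
  At rose: go right to iris.
    Visit iris.
    At iris: no left child.
    At iris: go right to lime.
      lime is a leaf — visit lime.
At rye: go right to cedar.
  Visit cedar.
  At cedar: go left to tulip.
    Visit tulip.
    At tulip: no left child.
    At tulip: go right to daisy.
      daisy is a leaf — visit daisy.
  At cedar: go right to moss.
    Visit moss.
    At moss: go left to fig.
      fig is a leaf — visit fig.
    At moss: no right child.
Full pre-order sequence: rye, rose, pear, plum, kale, fir, sage, mint, iris, lime, cedar, tulip, daisy, moss, fig.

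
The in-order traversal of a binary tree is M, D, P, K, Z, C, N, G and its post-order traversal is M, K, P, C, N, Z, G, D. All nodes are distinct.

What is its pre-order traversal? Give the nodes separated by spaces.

The last element of post-order is the root; it splits in-order into left and right subtrees.
Root D: left subtree has 1 node {M}, right has 6 {P, K, Z, C, N, G}.
  Root G: left subtree has 5 nodes {P, K, Z, C, N}, right has 0 { }.
    Root Z: left subtree has 2 nodes {P, K}, right has 2 {C, N}.
      Root P: left subtree has 0 nodes { }, right has 1 {K}.
      Root N: left subtree has 1 node {C}, right has 0 { }.

D M G Z P K N C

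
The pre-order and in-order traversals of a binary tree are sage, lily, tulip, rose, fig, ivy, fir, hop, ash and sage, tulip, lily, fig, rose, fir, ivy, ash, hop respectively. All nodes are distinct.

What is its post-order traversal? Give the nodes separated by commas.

The first element of pre-order is the root; it splits in-order into left and right subtrees.
Root sage: left subtree has 0 nodes { }, right has 8 {tulip, lily, fig, rose, fir, ivy, ash, hop}.
  Root lily: left subtree has 1 node {tulip}, right has 6 {fig, rose, fir, ivy, ash, hop}.
    Root rose: left subtree has 1 node {fig}, right has 4 {fir, ivy, ash, hop}.
      Root ivy: left subtree has 1 node {fir}, right has 2 {ash, hop}.
        Root hop: left subtree has 1 node {ash}, right has 0 { }.

tulip, fig, fir, ash, hop, ivy, rose, lily, sage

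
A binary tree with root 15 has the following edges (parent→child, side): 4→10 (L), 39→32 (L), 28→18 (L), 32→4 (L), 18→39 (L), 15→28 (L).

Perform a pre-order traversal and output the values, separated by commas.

15, 28, 18, 39, 32, 4, 10

Pre-order visits the node, then its left subtree, then its right subtree.
Visit 15.
At 15: go left to 28.
  Visit 28.
  At 28: go left to 18.
    Visit 18.
    At 18: go left to 39.
      Visit 39.
      At 39: go left to 32.
        Visit 32.
        At 32: go left to 4.
          Visit 4.
          At 4: go left to 10.
            10 is a leaf — visit 10.
          At 4: no right child.
        At 32: no right child.
      At 39: no right child.
    At 18: no right child.
  At 28: no right child.
At 15: no right child.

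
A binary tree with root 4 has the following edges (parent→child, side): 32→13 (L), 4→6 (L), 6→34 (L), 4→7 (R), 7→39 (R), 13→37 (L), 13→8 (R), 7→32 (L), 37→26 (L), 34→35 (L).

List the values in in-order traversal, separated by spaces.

35 34 6 4 26 37 13 8 32 7 39

In-order visits the left subtree, then the node, then the right subtree.
At 4: go left to 6.
  At 6: go left to 34.
    At 34: go left to 35.
      35 is a leaf — visit 35.
    Visit 34.
    At 34: no right child.
  Visit 6.
  At 6: no right child.
Visit 4.
At 4: go right to 7.
  At 7: go left to 32.
    At 32: go left to 13.
      At 13: go left to 37.
        At 37: go left to 26.
          26 is a leaf — visit 26.
        Visit 37.
        At 37: no right child.
      Visit 13.
      At 13: go right to 8.
        8 is a leaf — visit 8.
    Visit 32.
    At 32: no right child.
  Visit 7.
  At 7: go right to 39.
    39 is a leaf — visit 39.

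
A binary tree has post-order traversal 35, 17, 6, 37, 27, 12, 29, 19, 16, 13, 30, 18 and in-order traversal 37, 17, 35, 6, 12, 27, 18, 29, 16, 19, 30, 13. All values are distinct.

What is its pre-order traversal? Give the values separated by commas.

The last element of post-order is the root; it splits in-order into left and right subtrees.
Root 18: left subtree has 6 nodes {37, 17, 35, 6, 12, 27}, right has 5 {29, 16, 19, 30, 13}.
  Root 12: left subtree has 4 nodes {37, 17, 35, 6}, right has 1 {27}.
    Root 37: left subtree has 0 nodes { }, right has 3 {17, 35, 6}.
      Root 6: left subtree has 2 nodes {17, 35}, right has 0 { }.
        Root 17: left subtree has 0 nodes { }, right has 1 {35}.
  Root 30: left subtree has 3 nodes {29, 16, 19}, right has 1 {13}.
    Root 16: left subtree has 1 node {29}, right has 1 {19}.

18, 12, 37, 6, 17, 35, 27, 30, 16, 29, 19, 13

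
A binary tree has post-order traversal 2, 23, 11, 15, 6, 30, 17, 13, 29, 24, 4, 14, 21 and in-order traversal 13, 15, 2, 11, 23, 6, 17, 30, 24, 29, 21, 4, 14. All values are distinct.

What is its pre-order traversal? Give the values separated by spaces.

The last element of post-order is the root; it splits in-order into left and right subtrees.
Root 21: left subtree has 10 nodes {13, 15, 2, 11, 23, 6, 17, 30, 24, 29}, right has 2 {4, 14}.
  Root 24: left subtree has 8 nodes {13, 15, 2, 11, 23, 6, 17, 30}, right has 1 {29}.
    Root 13: left subtree has 0 nodes { }, right has 7 {15, 2, 11, 23, 6, 17, 30}.
      Root 17: left subtree has 5 nodes {15, 2, 11, 23, 6}, right has 1 {30}.
        Root 6: left subtree has 4 nodes {15, 2, 11, 23}, right has 0 { }.
          Root 15: left subtree has 0 nodes { }, right has 3 {2, 11, 23}.
            Root 11: left subtree has 1 node {2}, right has 1 {23}.
  Root 14: left subtree has 1 node {4}, right has 0 { }.

21 24 13 17 6 15 11 2 23 30 29 14 4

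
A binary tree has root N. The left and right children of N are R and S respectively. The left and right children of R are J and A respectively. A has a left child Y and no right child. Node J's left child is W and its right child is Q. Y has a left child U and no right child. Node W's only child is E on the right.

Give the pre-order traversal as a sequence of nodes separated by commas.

Pre-order visits the node, then its left subtree, then its right subtree.
Visit N.
At N: go left to R.
  Visit R.
  At R: go left to J.
    Visit J.
    At J: go left to W.
      Visit W.
      At W: no left child.
      At W: go right to E.
        E is a leaf — visit E.
    At J: go right to Q.
      Q is a leaf — visit Q.
  At R: go right to A.
    Visit A.
    At A: go left to Y.
      Visit Y.
      At Y: go left to U.
        U is a leaf — visit U.
      At Y: no right child.
    At A: no right child.
At N: go right to S.
  S is a leaf — visit S.

N, R, J, W, E, Q, A, Y, U, S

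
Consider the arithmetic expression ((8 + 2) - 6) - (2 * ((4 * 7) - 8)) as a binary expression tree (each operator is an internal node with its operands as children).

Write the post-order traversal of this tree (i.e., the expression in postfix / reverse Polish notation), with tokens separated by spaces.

Post-order on an expression tree gives postfix notation: for each operator, emit left operand, right operand, then the operator.

8 2 + 6 - 2 4 7 * 8 - * -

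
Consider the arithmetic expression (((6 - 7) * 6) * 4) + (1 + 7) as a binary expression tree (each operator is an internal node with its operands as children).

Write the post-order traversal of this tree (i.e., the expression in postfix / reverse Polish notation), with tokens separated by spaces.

Post-order on an expression tree gives postfix notation: for each operator, emit left operand, right operand, then the operator.

6 7 - 6 * 4 * 1 7 + +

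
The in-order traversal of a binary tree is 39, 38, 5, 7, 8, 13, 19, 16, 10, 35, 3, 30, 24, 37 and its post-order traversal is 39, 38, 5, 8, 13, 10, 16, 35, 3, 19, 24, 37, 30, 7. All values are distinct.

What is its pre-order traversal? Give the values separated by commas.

The last element of post-order is the root; it splits in-order into left and right subtrees.
Root 7: left subtree has 3 nodes {39, 38, 5}, right has 10 {8, 13, 19, 16, 10, 35, 3, 30, 24, 37}.
  Root 5: left subtree has 2 nodes {39, 38}, right has 0 { }.
    Root 38: left subtree has 1 node {39}, right has 0 { }.
  Root 30: left subtree has 7 nodes {8, 13, 19, 16, 10, 35, 3}, right has 2 {24, 37}.
    Root 19: left subtree has 2 nodes {8, 13}, right has 4 {16, 10, 35, 3}.
      Root 13: left subtree has 1 node {8}, right has 0 { }.
      Root 3: left subtree has 3 nodes {16, 10, 35}, right has 0 { }.
        Root 35: left subtree has 2 nodes {16, 10}, right has 0 { }.
          Root 16: left subtree has 0 nodes { }, right has 1 {10}.
    Root 37: left subtree has 1 node {24}, right has 0 { }.

7, 5, 38, 39, 30, 19, 13, 8, 3, 35, 16, 10, 37, 24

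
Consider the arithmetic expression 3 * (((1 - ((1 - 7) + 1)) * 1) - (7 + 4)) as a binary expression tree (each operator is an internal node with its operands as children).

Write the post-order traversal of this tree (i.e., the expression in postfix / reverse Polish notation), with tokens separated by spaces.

Post-order on an expression tree gives postfix notation: for each operator, emit left operand, right operand, then the operator.

3 1 1 7 - 1 + - 1 * 7 4 + - *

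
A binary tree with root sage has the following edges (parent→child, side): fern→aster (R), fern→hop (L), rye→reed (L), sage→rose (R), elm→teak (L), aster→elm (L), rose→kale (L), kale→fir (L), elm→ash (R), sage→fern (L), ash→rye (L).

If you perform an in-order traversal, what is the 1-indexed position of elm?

4

In-order visits the left subtree, then the node, then the right subtree.
At sage: go left to fern.
  At fern: go left to hop.
    hop is a leaf — visit hop.
  Visit fern.
  At fern: go right to aster.
    At aster: go left to elm.
      At elm: go left to teak.
        teak is a leaf — visit teak.
      Visit elm.
      At elm: go right to ash.
        At ash: go left to rye.
          At rye: go left to reed.
            reed is a leaf — visit reed.
          Visit rye.
          At rye: no right child.
        Visit ash.
        At ash: no right child.
    Visit aster.
    At aster: no right child.
Visit sage.
At sage: go right to rose.
  At rose: go left to kale.
    At kale: go left to fir.
      fir is a leaf — visit fir.
    Visit kale.
    At kale: no right child.
  Visit rose.
  At rose: no right child.
Full in-order sequence: hop, fern, teak, elm, reed, rye, ash, aster, sage, fir, kale, rose.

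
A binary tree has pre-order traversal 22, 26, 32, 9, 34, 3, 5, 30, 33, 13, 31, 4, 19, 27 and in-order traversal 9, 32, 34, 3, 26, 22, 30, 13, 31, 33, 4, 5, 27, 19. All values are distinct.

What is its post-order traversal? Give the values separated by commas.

The first element of pre-order is the root; it splits in-order into left and right subtrees.
Root 22: left subtree has 5 nodes {9, 32, 34, 3, 26}, right has 8 {30, 13, 31, 33, 4, 5, 27, 19}.
  Root 26: left subtree has 4 nodes {9, 32, 34, 3}, right has 0 { }.
    Root 32: left subtree has 1 node {9}, right has 2 {34, 3}.
      Root 34: left subtree has 0 nodes { }, right has 1 {3}.
  Root 5: left subtree has 5 nodes {30, 13, 31, 33, 4}, right has 2 {27, 19}.
    Root 30: left subtree has 0 nodes { }, right has 4 {13, 31, 33, 4}.
      Root 33: left subtree has 2 nodes {13, 31}, right has 1 {4}.
        Root 13: left subtree has 0 nodes { }, right has 1 {31}.
    Root 19: left subtree has 1 node {27}, right has 0 { }.

9, 3, 34, 32, 26, 31, 13, 4, 33, 30, 27, 19, 5, 22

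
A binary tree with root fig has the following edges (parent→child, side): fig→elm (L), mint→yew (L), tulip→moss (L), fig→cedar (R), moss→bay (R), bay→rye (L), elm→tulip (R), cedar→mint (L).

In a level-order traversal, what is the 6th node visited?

Level-order visits nodes level by level from the root, left to right within each level.
Level 0: fig
Level 1: elm, cedar
Level 2: tulip, mint
Level 3: moss, yew
Level 4: bay
Level 5: rye
Full level-order sequence: fig, elm, cedar, tulip, mint, moss, yew, bay, rye.

moss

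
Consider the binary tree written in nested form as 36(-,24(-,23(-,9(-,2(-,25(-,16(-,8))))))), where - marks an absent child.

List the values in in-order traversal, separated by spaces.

36 24 23 9 2 25 16 8

In-order visits the left subtree, then the node, then the right subtree.
At 36: no left child.
Visit 36.
At 36: go right to 24.
  At 24: no left child.
  Visit 24.
  At 24: go right to 23.
    At 23: no left child.
    Visit 23.
    At 23: go right to 9.
      At 9: no left child.
      Visit 9.
      At 9: go right to 2.
        At 2: no left child.
        Visit 2.
        At 2: go right to 25.
          At 25: no left child.
          Visit 25.
          At 25: go right to 16.
            At 16: no left child.
            Visit 16.
            At 16: go right to 8.
              8 is a leaf — visit 8.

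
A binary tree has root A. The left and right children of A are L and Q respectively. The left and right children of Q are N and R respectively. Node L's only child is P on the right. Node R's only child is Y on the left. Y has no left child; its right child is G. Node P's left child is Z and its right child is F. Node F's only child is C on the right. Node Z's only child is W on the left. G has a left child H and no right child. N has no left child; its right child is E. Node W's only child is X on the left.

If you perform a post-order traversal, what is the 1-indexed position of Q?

14

Post-order visits the left subtree, then the right subtree, then the node.
At A: go left to L.
  At L: no left child.
  At L: go right to P.
    At P: go left to Z.
      At Z: go left to W.
        At W: go left to X.
          X is a leaf — visit X.
        At W: no right child.
        Visit W.
      At Z: no right child.
      Visit Z.
    At P: go right to F.
      At F: no left child.
      At F: go right to C.
        C is a leaf — visit C.
      Visit F.
    Visit P.
  Visit L.
At A: go right to Q.
  At Q: go left to N.
    At N: no left child.
    At N: go right to E.
      E is a leaf — visit E.
    Visit N.
  At Q: go right to R.
    At R: go left to Y.
      At Y: no left child.
      At Y: go right to G.
        At G: go left to H.
          H is a leaf — visit H.
        At G: no right child.
        Visit G.
      Visit Y.
    At R: no right child.
    Visit R.
  Visit Q.
Visit A.
Full post-order sequence: X, W, Z, C, F, P, L, E, N, H, G, Y, R, Q, A.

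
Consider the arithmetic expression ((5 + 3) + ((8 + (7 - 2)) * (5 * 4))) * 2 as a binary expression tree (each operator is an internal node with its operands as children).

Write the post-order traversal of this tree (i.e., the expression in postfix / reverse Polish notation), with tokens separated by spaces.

5 3 + 8 7 2 - + 5 4 * * + 2 *

Post-order on an expression tree gives postfix notation: for each operator, emit left operand, right operand, then the operator.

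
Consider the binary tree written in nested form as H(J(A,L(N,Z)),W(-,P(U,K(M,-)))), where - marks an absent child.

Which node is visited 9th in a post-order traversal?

P

Post-order visits the left subtree, then the right subtree, then the node.
At H: go left to J.
  At J: go left to A.
    A is a leaf — visit A.
  At J: go right to L.
    At L: go left to N.
      N is a leaf — visit N.
    At L: go right to Z.
      Z is a leaf — visit Z.
    Visit L.
  Visit J.
At H: go right to W.
  At W: no left child.
  At W: go right to P.
    At P: go left to U.
      U is a leaf — visit U.
    At P: go right to K.
      At K: go left to M.
        M is a leaf — visit M.
      At K: no right child.
      Visit K.
    Visit P.
  Visit W.
Visit H.
Full post-order sequence: A, N, Z, L, J, U, M, K, P, W, H.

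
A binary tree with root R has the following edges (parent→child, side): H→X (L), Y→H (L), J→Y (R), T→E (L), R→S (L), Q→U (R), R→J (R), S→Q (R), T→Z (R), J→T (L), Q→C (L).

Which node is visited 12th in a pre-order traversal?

X

Pre-order visits the node, then its left subtree, then its right subtree.
Visit R.
At R: go left to S.
  Visit S.
  At S: no left child.
  At S: go right to Q.
    Visit Q.
    At Q: go left to C.
      C is a leaf — visit C.
    At Q: go right to U.
      U is a leaf — visit U.
At R: go right to J.
  Visit J.
  At J: go left to T.
    Visit T.
    At T: go left to E.
      E is a leaf — visit E.
    At T: go right to Z.
      Z is a leaf — visit Z.
  At J: go right to Y.
    Visit Y.
    At Y: go left to H.
      Visit H.
      At H: go left to X.
        X is a leaf — visit X.
      At H: no right child.
    At Y: no right child.
Full pre-order sequence: R, S, Q, C, U, J, T, E, Z, Y, H, X.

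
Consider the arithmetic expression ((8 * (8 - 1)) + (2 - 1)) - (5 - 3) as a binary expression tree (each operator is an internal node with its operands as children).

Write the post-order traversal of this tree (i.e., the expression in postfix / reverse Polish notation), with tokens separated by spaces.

8 8 1 - * 2 1 - + 5 3 - -

Post-order on an expression tree gives postfix notation: for each operator, emit left operand, right operand, then the operator.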